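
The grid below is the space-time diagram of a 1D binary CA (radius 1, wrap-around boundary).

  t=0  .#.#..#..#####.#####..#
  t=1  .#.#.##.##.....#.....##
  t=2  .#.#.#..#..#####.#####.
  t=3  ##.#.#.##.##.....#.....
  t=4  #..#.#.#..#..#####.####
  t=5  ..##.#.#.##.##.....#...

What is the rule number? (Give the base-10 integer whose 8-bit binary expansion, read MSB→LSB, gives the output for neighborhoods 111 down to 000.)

  ###|.  b7=0 t=0,i=10
  ##.|.  b6=0 t=0,i=13
  #.#|.  b5=0 t=0,i=0
  #..|.  b4=0 t=0,i=4
  .##|#  b3=1 t=0,i=9
  .#.|#  b2=1 t=0,i=1
  ..#|#  b1=1 t=0,i=5
  ...|#  b0=1 t=1,i=11
  bits 00001111 = 15

15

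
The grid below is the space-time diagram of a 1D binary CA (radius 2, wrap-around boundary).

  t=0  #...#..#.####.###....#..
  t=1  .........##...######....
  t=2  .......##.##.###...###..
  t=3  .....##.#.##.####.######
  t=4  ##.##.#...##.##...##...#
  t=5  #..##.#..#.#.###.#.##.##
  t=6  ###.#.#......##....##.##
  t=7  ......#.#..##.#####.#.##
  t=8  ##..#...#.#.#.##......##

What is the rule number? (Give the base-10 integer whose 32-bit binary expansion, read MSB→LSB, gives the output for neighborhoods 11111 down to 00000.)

  ##### -> .   bit 31 = 0  t=1,i=16
  ####. -> .   bit 30 = 0  t=0,i=11
  ###.# -> .   bit 29 = 0  t=0,i=12
  ###.. -> #   bit 28 = 1  t=0,i=16
  ##.## -> .   bit 27 = 0  t=0,i=13
  ##.#. -> .   bit 26 = 0  t=3,i=7
  ##..# -> #   bit 25 = 1  t=5,i=1
  ##... -> #   bit 24 = 1  t=0,i=17
  #.### -> #   bit 23 = 1  t=0,i=9
  #.##. -> #   bit 22 = 1  t=2,i=10
  #.#.# -> .   bit 21 = 0  t=3,i=8
  #.#.. -> #   bit 20 = 1  t=4,i=6
  #..## -> #   bit 19 = 1  t=5,i=2
  #..#. -> .   bit 18 = 0  t=0,i=6
  #...# -> .   bit 17 = 0  t=0,i=2
  #.... -> #   bit 16 = 1  t=0,i=18
  .#### -> #   bit 15 = 1  t=0,i=10
  .###. -> #   bit 14 = 1  t=0,i=15
  .##.# -> #   bit 13 = 1  t=2,i=8
  .##.. -> #   bit 12 = 1  t=1,i=10
  .#.## -> .   bit 11 = 0  t=0,i=8
  .#.#. -> .   bit 10 = 0  t=5,i=10
  .#..# -> .   bit 9 = 0  t=0,i=5
  .#... -> .   bit 8 = 0  t=0,i=1
  ..### -> #   bit 7 = 1  t=1,i=14
  ..##. -> .   bit 6 = 0  t=1,i=9
  ..#.# -> .   bit 5 = 0  t=0,i=7
  ..#.. -> .   bit 4 = 0  t=0,i=0
  ...## -> #   bit 3 = 1  t=1,i=8
  ...#. -> .   bit 2 = 0  t=0,i=3
  ....# -> #   bit 1 = 1  t=0,i=19
  ..... -> .   bit 0 = 0  t=1,i=0
  bits 00010011110110011111000010001010 = 333049994

333049994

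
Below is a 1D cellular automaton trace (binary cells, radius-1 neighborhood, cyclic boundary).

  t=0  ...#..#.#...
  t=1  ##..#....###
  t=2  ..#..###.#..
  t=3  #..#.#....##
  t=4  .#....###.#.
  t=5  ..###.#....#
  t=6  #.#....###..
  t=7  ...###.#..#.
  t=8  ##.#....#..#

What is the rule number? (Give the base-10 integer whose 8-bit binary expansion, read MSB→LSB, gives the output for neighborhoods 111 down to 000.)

  ### -> .   bit 7 = 0  t=1,i=0
  ##. -> .   bit 6 = 0  t=1,i=1
  #.# -> .   bit 5 = 0  t=0,i=7
  #.. -> #   bit 4 = 1  t=0,i=4
  .## -> #   bit 3 = 1  t=1,i=9
  .#. -> .   bit 2 = 0  t=0,i=3
  ..# -> .   bit 1 = 0  t=0,i=2
  ... -> #   bit 0 = 1  t=0,i=0
  bits 00011001 = 25

25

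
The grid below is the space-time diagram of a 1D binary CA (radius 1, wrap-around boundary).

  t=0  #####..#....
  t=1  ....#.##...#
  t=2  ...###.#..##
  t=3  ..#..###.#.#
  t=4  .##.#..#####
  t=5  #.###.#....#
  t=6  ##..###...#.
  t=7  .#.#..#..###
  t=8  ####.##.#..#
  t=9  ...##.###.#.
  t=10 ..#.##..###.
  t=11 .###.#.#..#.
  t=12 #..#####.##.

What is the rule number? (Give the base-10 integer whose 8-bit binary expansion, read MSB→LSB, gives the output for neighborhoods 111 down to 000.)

102

  [7] ### => .  t=0,i=1
  [6] ##. => #  t=0,i=4
  [5] #.# => #  t=1,i=5
  [4] #.. => .  t=0,i=5
  [3] .## => .  t=0,i=0
  [2] .#. => #  t=0,i=7
  [1] ..# => #  t=0,i=6
  [0] ... => .  t=0,i=9
  bits 01100110 = 102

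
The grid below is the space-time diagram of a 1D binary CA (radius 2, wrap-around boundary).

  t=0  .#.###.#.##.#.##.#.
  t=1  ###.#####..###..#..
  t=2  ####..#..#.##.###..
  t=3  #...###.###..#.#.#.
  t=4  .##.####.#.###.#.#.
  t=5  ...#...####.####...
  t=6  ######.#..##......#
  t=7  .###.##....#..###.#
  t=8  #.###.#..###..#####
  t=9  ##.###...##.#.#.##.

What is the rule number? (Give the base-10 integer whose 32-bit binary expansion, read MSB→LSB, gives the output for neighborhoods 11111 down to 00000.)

2921748919

  #####|#  b31=1 t=1,i=6
  ####.|.  b30=0 t=1,i=7
  ###.#|#  b29=1 t=0,i=5
  ###..|.  b28=0 t=1,i=8
  ##.##|#  b27=1 t=1,i=3
  ##.#.|#  b26=1 t=0,i=6
  ##..#|#  b25=1 t=1,i=9
  ##...|.  b24=0 t=5,i=16
  #.###|.  b23=0 t=0,i=3
  #.##.|.  b22=0 t=0,i=9
  #.#.#|#  b21=1 t=0,i=7
  #.#..|.  b20=0 t=0,i=17
  #..##|.  b19=0 t=1,i=10
  #..#.|#  b18=1 t=0,i=0
  #...#|#  b17=1 t=3,i=2
  #....|.  b16=0 t=5,i=17
  .####|.  b15=0 t=1,i=5
  .###.|#  b14=1 t=0,i=4
  .##.#|.  b13=0 t=0,i=10
  .##..|#  b12=1 t=6,i=11
  .#.##|#  b11=1 t=0,i=2
  .#.#.|.  b10=0 t=3,i=14
  .#..#|.  b9=0 t=0,i=18
  .#...|#  b8=1 t=3,i=1
  ..###|#  b7=1 t=1,i=0
  ..##.|.  b6=0 t=4,i=1
  ..#.#|#  b5=1 t=0,i=1
  ..#..|#  b4=1 t=1,i=16
  ...##|.  b3=0 t=3,i=3
  ...#.|#  b2=1 t=5,i=2
  ....#|#  b1=1 t=5,i=1
  .....|#  b0=1 t=5,i=0
  bits 10101110001001100101100110110111 = 2921748919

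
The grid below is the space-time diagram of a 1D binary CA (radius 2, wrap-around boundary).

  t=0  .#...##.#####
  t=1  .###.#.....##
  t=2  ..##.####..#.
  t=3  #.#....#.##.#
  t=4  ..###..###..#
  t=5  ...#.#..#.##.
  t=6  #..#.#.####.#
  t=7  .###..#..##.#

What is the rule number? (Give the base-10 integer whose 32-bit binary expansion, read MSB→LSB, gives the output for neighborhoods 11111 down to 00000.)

  #####|.  b31=0 t=0,i=10
  ####.|#  b30=1 t=0,i=11
  ###.#|#  b29=1 t=0,i=12
  ###..|.  b28=0 t=2,i=8
  ##.##|.  b27=0 t=0,i=7
  ##.#.|.  b26=0 t=0,i=0
  ##..#|#  b25=1 t=2,i=9
  ##...|#  b24=1 t=5,i=12
  #.###|.  b23=0 t=0,i=8
  #.##.|#  b22=1 t=3,i=9
  #.#.#|.  b21=0 t=6,i=5
  #.#..|#  b20=1 t=0,i=1
  #..##|.  b19=0 t=4,i=1
  #..#.|#  b18=1 t=2,i=10
  #...#|#  b17=1 t=0,i=3
  #....|#  b16=1 t=1,i=7
  .####|.  b15=0 t=0,i=9
  .###.|#  b14=1 t=1,i=2
  .##.#|.  b13=0 t=0,i=6
  .##..|.  b12=0 t=5,i=11
  .#.##|#  b11=1 t=3,i=8
  .#.#.|.  b10=0 t=5,i=4
  .#..#|.  b9=0 t=4,i=0
  .#...|#  b8=1 t=0,i=2
  ..###|.  b7=0 t=4,i=2
  ..##.|#  b6=1 t=0,i=5
  ..#.#|#  b5=1 t=3,i=7
  ..#..|.  b4=0 t=2,i=11
  ...##|.  b3=0 t=0,i=4
  ...#.|.  b2=0 t=3,i=6
  ....#|.  b1=0 t=1,i=9
  .....|#  b0=1 t=1,i=8
  bits 01100011010101110100100101100001 = 1666664801

1666664801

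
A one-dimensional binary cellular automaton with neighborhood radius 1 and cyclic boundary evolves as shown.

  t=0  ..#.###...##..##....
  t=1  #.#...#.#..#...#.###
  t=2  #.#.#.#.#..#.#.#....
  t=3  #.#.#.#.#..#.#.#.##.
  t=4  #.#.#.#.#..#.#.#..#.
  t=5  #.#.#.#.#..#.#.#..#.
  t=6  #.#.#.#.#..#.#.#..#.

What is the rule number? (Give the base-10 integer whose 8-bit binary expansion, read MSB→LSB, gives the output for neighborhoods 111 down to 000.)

69

  ### -> .   bit 7 = 0  t=0,i=5
  ##. -> #   bit 6 = 1  t=0,i=6
  #.# -> .   bit 5 = 0  t=0,i=3
  #.. -> .   bit 4 = 0  t=0,i=7
  .## -> .   bit 3 = 0  t=0,i=4
  .#. -> #   bit 2 = 1  t=0,i=2
  ..# -> .   bit 1 = 0  t=0,i=1
  ... -> #   bit 0 = 1  t=0,i=0
  bits 01000101 = 69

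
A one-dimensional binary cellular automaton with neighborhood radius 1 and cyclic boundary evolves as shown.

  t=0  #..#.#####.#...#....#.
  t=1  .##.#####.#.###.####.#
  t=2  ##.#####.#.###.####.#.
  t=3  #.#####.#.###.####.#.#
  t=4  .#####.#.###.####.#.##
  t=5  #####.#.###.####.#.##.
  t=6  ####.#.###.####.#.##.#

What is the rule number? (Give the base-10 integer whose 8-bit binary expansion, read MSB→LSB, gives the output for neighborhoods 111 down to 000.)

  [7] ### => #  t=0,i=6
  [6] ##. => .  t=0,i=9
  [5] #.# => #  t=0,i=4
  [4] #.. => #  t=0,i=1
  [3] .## => #  t=0,i=5
  [2] .#. => .  t=0,i=0
  [1] ..# => #  t=0,i=2
  [0] ... => #  t=0,i=13
  bits 10111011 = 187

187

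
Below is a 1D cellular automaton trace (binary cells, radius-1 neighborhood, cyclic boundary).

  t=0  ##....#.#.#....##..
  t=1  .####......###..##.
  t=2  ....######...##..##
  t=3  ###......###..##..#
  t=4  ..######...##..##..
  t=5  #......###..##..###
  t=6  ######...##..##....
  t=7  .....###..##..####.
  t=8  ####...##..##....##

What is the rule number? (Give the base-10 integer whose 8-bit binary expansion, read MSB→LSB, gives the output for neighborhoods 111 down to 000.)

  nb ###: next=.  (t=1,i=2, bit7=0)
  nb ##.: next=#  (t=0,i=1, bit6=1)
  nb #.#: next=.  (t=0,i=7, bit5=0)
  nb #..: next=#  (t=0,i=2, bit4=1)
  nb .##: next=.  (t=0,i=0, bit3=0)
  nb .#.: next=.  (t=0,i=6, bit2=0)
  nb ..#: next=.  (t=0,i=5, bit1=0)
  nb ...: next=#  (t=0,i=3, bit0=1)
  bits 01010001 = 81

81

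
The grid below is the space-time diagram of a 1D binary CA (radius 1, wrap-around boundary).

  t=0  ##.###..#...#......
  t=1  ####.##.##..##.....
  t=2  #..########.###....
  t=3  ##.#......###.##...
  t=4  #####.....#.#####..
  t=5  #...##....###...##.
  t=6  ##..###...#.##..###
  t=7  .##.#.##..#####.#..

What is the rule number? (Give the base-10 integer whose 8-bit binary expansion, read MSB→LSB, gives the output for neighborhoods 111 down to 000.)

124

  [7] ### => .  t=0,i=4
  [6] ##. => #  t=0,i=1
  [5] #.# => #  t=0,i=2
  [4] #.. => #  t=0,i=6
  [3] .## => #  t=0,i=0
  [2] .#. => #  t=0,i=8
  [1] ..# => .  t=0,i=7
  [0] ... => .  t=0,i=10
  bits 01111100 = 124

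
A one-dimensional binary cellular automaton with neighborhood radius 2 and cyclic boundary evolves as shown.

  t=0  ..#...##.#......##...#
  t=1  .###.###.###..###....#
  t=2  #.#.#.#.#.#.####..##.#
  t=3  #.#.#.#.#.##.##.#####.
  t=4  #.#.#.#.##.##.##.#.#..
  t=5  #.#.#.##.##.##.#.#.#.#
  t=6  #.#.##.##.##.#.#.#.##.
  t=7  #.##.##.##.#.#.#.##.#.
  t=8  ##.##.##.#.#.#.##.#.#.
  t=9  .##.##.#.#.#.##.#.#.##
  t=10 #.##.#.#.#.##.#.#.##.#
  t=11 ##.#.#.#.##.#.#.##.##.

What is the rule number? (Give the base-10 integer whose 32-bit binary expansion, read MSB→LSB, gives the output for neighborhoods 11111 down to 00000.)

1245571578

  #####|.  b31=0 t=3,i=18
  ####.|#  b30=1 t=2,i=14
  ###.#|.  b29=0 t=1,i=3
  ###..|.  b28=0 t=1,i=11
  ##.##|#  b27=1 t=1,i=4
  ##.#.|.  b26=0 t=0,i=8
  ##..#|#  b25=1 t=1,i=12
  ##...|.  b24=0 t=0,i=18
  #.###|.  b23=0 t=1,i=1
  #.##.|.  b22=0 t=2,i=21
  #.#.#|#  b21=1 t=2,i=2
  #.#..|#  b20=1 t=0,i=9
  #..##|#  b19=1 t=1,i=13
  #..#.|#  b18=1 t=0,i=1
  #...#|.  b17=0 t=0,i=4
  #....|#  b16=1 t=0,i=11
  .####|#  b15=1 t=2,i=13
  .###.|#  b14=1 t=1,i=2
  .##.#|#  b13=1 t=0,i=7
  .##..|.  b12=0 t=0,i=17
  .#.##|#  b11=1 t=1,i=0
  .#.#.|.  b10=0 t=2,i=3
  .#..#|.  b9=0 t=0,i=0
  .#...|#  b8=1 t=0,i=3
  ..###|#  b7=1 t=1,i=14
  ..##.|#  b6=1 t=0,i=6
  ..#.#|#  b5=1 t=1,i=21
  ..#..|#  b4=1 t=0,i=2
  ...##|#  b3=1 t=0,i=5
  ...#.|.  b2=0 t=0,i=20
  ....#|#  b1=1 t=0,i=14
  .....|.  b0=0 t=0,i=12
  bits 01001010001111011110100111111010 = 1245571578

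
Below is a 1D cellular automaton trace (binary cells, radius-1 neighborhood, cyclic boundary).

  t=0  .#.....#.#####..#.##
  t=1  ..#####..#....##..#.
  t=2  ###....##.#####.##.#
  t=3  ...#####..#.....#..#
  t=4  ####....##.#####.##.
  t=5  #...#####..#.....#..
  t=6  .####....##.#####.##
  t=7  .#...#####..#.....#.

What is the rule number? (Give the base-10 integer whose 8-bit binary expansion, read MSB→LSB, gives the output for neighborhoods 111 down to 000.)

  ### -> .   bit 7 = 0  t=0,i=10
  ##. -> .   bit 6 = 0  t=0,i=13
  #.# -> .   bit 5 = 0  t=0,i=0
  #.. -> #   bit 4 = 1  t=0,i=2
  .## -> #   bit 3 = 1  t=0,i=9
  .#. -> .   bit 2 = 0  t=0,i=1
  ..# -> #   bit 1 = 1  t=0,i=6
  ... -> #   bit 0 = 1  t=0,i=3
  bits 00011011 = 27

27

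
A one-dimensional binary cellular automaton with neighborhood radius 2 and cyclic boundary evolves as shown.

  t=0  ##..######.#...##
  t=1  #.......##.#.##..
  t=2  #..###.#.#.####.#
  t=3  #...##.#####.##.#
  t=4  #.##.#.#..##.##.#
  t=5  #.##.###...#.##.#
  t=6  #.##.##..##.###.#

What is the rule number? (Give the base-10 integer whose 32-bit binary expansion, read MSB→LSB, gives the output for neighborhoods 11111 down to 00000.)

  [31] ##### => .  t=0,i=6
  [30] ####. => #  t=0,i=0
  [29] ###.# => #  t=0,i=9
  [28] ###.. => .  t=0,i=1
  [27] ##.## => .  t=2,i=15
  [26] ##.#. => .  t=0,i=10
  [25] ##..# => .  t=0,i=2
  [24] ##... => .  t=3,i=1
  [23] #.### => #  t=2,i=11
  [22] #.##. => #  t=1,i=13
  [21] #.#.# => #  t=1,i=11
  [20] #.#.. => #  t=0,i=11
  [19] #..## => .  t=0,i=3
  [18] #..#. => #  t=1,i=16
  [17] #...# => #  t=0,i=13
  [16] #.... => .  t=1,i=2
  [15] .#### => .  t=0,i=5
  [14] .###. => #  t=2,i=4
  [13] .##.# => #  t=1,i=9
  [12] .##.. => #  t=1,i=14
  [11] .#.## => #  t=1,i=12
  [10] .#.#. => #  t=2,i=8
  [9] .#..# => .  t=4,i=8
  [8] .#... => .  t=0,i=12
  [7] ..### => .  t=0,i=4
  [6] ..##. => .  t=1,i=8
  [5] ..#.# => .  t=5,i=11
  [4] ..#.. => #  t=1,i=0
  [3] ...## => #  t=0,i=14
  [2] ...#. => #  t=5,i=10
  [1] ....# => .  t=1,i=6
  [0] ..... => #  t=1,i=3
  bits 01100000111101100111110000011101 = 1626766365

1626766365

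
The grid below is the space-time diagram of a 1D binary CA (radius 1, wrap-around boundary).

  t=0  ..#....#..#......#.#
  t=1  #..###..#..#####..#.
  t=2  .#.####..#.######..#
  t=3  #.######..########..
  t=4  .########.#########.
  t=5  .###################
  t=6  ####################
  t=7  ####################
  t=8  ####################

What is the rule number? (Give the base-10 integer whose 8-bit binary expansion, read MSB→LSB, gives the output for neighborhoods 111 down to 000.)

249

  nb ###: next=#  (t=1,i=4, bit7=1)
  nb ##.: next=#  (t=1,i=5, bit6=1)
  nb #.#: next=#  (t=0,i=18, bit5=1)
  nb #..: next=#  (t=0,i=0, bit4=1)
  nb .##: next=#  (t=1,i=3, bit3=1)
  nb .#.: next=.  (t=0,i=2, bit2=0)
  nb ..#: next=.  (t=0,i=1, bit1=0)
  nb ...: next=#  (t=0,i=4, bit0=1)
  bits 11111001 = 249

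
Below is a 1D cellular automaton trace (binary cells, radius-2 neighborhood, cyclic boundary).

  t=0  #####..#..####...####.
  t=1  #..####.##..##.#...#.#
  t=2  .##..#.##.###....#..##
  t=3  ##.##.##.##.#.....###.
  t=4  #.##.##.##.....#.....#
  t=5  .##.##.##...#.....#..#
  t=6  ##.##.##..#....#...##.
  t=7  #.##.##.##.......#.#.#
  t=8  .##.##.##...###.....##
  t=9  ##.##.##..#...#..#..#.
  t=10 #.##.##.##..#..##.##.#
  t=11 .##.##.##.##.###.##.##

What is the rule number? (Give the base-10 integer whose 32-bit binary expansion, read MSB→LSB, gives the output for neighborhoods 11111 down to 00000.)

  #####|.  b31=0 t=0,i=2
  ####.|#  b30=1 t=0,i=3
  ###.#|.  b29=0 t=0,i=20
  ###..|#  b28=1 t=0,i=4
  ##.##|#  b27=1 t=0,i=21
  ##.#.|.  b26=0 t=1,i=14
  ##..#|#  b25=1 t=0,i=5
  ##...|.  b24=0 t=0,i=14
  #.###|#  b23=1 t=0,i=0
  #.##.|#  b22=1 t=1,i=8
  #.#.#|.  b21=0 t=7,i=19
  #.#..|.  b20=0 t=1,i=15
  #..##|#  b19=1 t=0,i=9
  #..#.|#  b18=1 t=0,i=6
  #...#|#  b17=1 t=0,i=15
  #....|.  b16=0 t=2,i=14
  .####|.  b15=0 t=0,i=1
  .###.|.  b14=0 t=2,i=11
  .##.#|.  b13=0 t=1,i=13
  .##..|.  b12=0 t=1,i=0
  .#.##|#  b11=1 t=1,i=20
  .#.#.|.  b10=0 t=7,i=18
  .#..#|#  b9=1 t=0,i=8
  .#...|.  b8=0 t=1,i=16
  ..###|.  b7=0 t=0,i=10
  ..##.|#  b6=1 t=1,i=12
  ..#.#|.  b5=0 t=1,i=19
  ..#..|.  b4=0 t=0,i=7
  ...##|.  b3=0 t=0,i=16
  ...#.|.  b2=0 t=1,i=18
  ....#|.  b1=0 t=2,i=15
  .....|#  b0=1 t=3,i=15
  bits 01011010110011100000101001000001 = 1523452481

1523452481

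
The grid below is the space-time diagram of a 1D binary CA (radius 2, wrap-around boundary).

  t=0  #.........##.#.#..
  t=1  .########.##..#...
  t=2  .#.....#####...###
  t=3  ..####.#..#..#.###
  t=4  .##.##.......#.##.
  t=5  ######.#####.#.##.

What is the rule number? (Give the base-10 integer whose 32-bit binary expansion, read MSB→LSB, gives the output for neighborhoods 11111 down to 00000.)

1758164451

  [31] ##### => .  t=1,i=3
  [30] ####. => #  t=1,i=7
  [29] ###.# => #  t=1,i=8
  [28] ###.. => .  t=2,i=11
  [27] ##.## => #  t=1,i=9
  [26] ##.#. => .  t=0,i=12
  [25] ##..# => .  t=1,i=12
  [24] ##... => .  t=2,i=12
  [23] #.### => #  t=3,i=15
  [22] #.##. => #  t=1,i=10
  [21] #.#.# => .  t=0,i=13
  [20] #.#.. => .  t=0,i=15
  [19] #..## => #  t=3,i=1
  [18] #..#. => .  t=0,i=17
  [17] #...# => #  t=2,i=13
  [16] #.... => #  t=0,i=2
  [15] .#### => .  t=1,i=2
  [14] .###. => #  t=2,i=16
  [13] .##.# => #  t=0,i=11
  [12] .##.. => #  t=1,i=11
  [11] .#.## => .  t=3,i=14
  [10] .#.#. => #  t=0,i=14
  [9] .#..# => .  t=0,i=16
  [8] .#... => #  t=0,i=1
  [7] ..### => #  t=1,i=1
  [6] ..##. => #  t=0,i=10
  [5] ..#.# => #  t=3,i=13
  [4] ..#.. => .  t=0,i=0
  [3] ...## => .  t=0,i=9
  [2] ...#. => .  t=4,i=12
  [1] ....# => #  t=0,i=8
  [0] ..... => #  t=0,i=3
  bits 01101000110010110111010111100011 = 1758164451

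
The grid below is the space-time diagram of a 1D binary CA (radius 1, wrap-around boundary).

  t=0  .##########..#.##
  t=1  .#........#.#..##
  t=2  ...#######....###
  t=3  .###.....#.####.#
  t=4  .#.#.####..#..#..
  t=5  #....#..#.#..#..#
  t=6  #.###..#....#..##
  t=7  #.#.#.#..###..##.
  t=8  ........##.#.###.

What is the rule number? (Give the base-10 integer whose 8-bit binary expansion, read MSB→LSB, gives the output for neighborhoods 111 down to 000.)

  ### -> .   bit 7 = 0  t=0,i=2
  ##. -> #   bit 6 = 1  t=0,i=10
  #.# -> .   bit 5 = 0  t=0,i=0
  #.. -> .   bit 4 = 0  t=0,i=11
  .## -> #   bit 3 = 1  t=0,i=1
  .#. -> .   bit 2 = 0  t=0,i=13
  ..# -> #   bit 1 = 1  t=0,i=12
  ... -> #   bit 0 = 1  t=1,i=3
  bits 01001011 = 75

75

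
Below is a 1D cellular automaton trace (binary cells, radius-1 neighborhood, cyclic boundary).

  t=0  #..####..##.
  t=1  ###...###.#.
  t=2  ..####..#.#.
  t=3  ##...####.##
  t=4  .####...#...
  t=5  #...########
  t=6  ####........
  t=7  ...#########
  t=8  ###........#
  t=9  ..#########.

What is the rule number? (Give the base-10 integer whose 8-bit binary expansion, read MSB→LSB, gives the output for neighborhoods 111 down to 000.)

  [7] ### => .  t=0,i=4
  [6] ##. => #  t=0,i=6
  [5] #.# => .  t=0,i=11
  [4] #.. => #  t=0,i=1
  [3] .## => .  t=0,i=3
  [2] .#. => #  t=0,i=0
  [1] ..# => #  t=0,i=2
  [0] ... => #  t=1,i=4
  bits 01010111 = 87

87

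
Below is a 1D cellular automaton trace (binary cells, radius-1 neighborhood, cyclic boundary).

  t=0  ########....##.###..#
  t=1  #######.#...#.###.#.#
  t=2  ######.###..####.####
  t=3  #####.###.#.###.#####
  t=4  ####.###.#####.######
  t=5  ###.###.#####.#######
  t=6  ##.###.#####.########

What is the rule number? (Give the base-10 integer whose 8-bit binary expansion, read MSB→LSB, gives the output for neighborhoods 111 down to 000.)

  nb ###: next=#  (t=0,i=0, bit7=1)
  nb ##.: next=.  (t=0,i=7, bit6=0)
  nb #.#: next=#  (t=0,i=14, bit5=1)
  nb #..: next=#  (t=0,i=8, bit4=1)
  nb .##: next=#  (t=0,i=12, bit3=1)
  nb .#.: next=#  (t=1,i=8, bit2=1)
  nb ..#: next=.  (t=0,i=11, bit1=0)
  nb ...: next=.  (t=0,i=9, bit0=0)
  bits 10111100 = 188

188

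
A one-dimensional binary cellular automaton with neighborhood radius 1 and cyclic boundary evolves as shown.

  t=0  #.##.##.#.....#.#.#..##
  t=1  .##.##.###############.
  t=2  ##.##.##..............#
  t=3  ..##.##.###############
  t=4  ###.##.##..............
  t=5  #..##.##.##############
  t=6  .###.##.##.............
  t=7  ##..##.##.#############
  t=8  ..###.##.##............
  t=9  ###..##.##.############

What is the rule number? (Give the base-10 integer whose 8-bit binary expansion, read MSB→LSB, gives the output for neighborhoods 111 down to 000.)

  [7] ### => .  t=0,i=22
  [6] ##. => .  t=0,i=0
  [5] #.# => #  t=0,i=1
  [4] #.. => #  t=0,i=9
  [3] .## => #  t=0,i=2
  [2] .#. => #  t=0,i=8
  [1] ..# => #  t=0,i=13
  [0] ... => #  t=0,i=10
  bits 00111111 = 63

63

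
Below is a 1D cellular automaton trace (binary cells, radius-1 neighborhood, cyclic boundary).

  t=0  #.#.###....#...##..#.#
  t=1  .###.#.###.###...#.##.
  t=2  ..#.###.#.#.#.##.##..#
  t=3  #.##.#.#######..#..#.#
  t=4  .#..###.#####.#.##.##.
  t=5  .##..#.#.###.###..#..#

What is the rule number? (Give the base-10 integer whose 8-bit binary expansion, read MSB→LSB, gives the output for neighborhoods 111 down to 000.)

181

  ### -> #   bit 7 = 1  t=0,i=5
  ##. -> .   bit 6 = 0  t=0,i=0
  #.# -> #   bit 5 = 1  t=0,i=1
  #.. -> #   bit 4 = 1  t=0,i=7
  .## -> .   bit 3 = 0  t=0,i=4
  .#. -> #   bit 2 = 1  t=0,i=2
  ..# -> .   bit 1 = 0  t=0,i=10
  ... -> #   bit 0 = 1  t=0,i=8
  bits 10110101 = 181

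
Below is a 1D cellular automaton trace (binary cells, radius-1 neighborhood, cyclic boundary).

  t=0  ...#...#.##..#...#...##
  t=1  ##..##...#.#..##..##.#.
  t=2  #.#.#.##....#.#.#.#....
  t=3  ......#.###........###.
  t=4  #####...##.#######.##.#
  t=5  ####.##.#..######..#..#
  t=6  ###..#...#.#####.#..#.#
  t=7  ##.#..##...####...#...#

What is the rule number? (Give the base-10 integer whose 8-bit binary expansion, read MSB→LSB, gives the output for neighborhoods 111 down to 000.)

  [7] ### => #  t=3,i=9
  [6] ##. => .  t=0,i=10
  [5] #.# => .  t=0,i=8
  [4] #.. => #  t=0,i=0
  [3] .## => #  t=0,i=9
  [2] .#. => .  t=0,i=3
  [1] ..# => .  t=0,i=2
  [0] ... => #  t=0,i=1
  bits 10011001 = 153

153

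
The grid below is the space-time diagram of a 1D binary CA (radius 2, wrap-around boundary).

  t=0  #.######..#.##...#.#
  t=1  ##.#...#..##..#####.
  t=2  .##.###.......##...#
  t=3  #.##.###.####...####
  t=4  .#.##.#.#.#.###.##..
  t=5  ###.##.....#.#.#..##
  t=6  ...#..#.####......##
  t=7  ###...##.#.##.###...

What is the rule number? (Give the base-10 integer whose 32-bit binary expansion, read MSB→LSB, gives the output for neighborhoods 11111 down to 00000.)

  ##### -> .   bit 31 = 0  t=0,i=4
  ####. -> .   bit 30 = 0  t=0,i=6
  ###.# -> .   bit 29 = 0  t=1,i=18
  ###.. -> #   bit 28 = 1  t=0,i=7
  ##.## -> #   bit 27 = 1  t=0,i=1
  ##.#. -> #   bit 26 = 1  t=1,i=2
  ##..# -> .   bit 25 = 0  t=0,i=8
  ##... -> #   bit 24 = 1  t=0,i=14
  #.### -> .   bit 23 = 0  t=0,i=2
  #.##. -> .   bit 22 = 0  t=0,i=12
  #.#.# -> .   bit 21 = 0  t=4,i=6
  #.#.. -> .   bit 20 = 0  t=1,i=3
  #..## -> .   bit 19 = 0  t=1,i=9
  #..#. -> .   bit 18 = 0  t=0,i=9
  #...# -> #   bit 17 = 1  t=0,i=15
  #.... -> .   bit 16 = 0  t=2,i=8
  .#### -> #   bit 15 = 1  t=0,i=3
  .###. -> #   bit 14 = 1  t=2,i=5
  .##.# -> #   bit 13 = 1  t=0,i=0
  .##.. -> .   bit 12 = 0  t=0,i=13
  .#.## -> #   bit 11 = 1  t=0,i=11
  .#.#. -> .   bit 10 = 0  t=4,i=7
  .#..# -> .   bit 9 = 0  t=1,i=8
  .#... -> #   bit 8 = 1  t=1,i=4
  ..### -> #   bit 7 = 1  t=1,i=14
  ..##. -> .   bit 6 = 0  t=1,i=10
  ..#.# -> #   bit 5 = 1  t=0,i=10
  ..#.. -> .   bit 4 = 0  t=1,i=7
  ...## -> .   bit 3 = 0  t=2,i=13
  ...#. -> #   bit 2 = 1  t=0,i=16
  ....# -> #   bit 1 = 1  t=2,i=12
  ..... -> #   bit 0 = 1  t=2,i=9
  bits 00011101000000101110100110100111 = 486730151

486730151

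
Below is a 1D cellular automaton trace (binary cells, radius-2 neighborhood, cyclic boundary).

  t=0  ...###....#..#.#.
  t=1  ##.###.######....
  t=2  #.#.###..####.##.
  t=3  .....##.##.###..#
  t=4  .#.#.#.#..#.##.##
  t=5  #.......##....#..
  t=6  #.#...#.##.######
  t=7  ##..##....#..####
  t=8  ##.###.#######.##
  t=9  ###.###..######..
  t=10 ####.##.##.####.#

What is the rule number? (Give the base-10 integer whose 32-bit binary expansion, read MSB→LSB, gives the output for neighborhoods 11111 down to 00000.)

4228862678

  [31] ##### => #  t=1,i=9
  [30] ####. => #  t=1,i=11
  [29] ###.# => #  t=1,i=5
  [28] ###.. => #  t=0,i=5
  [27] ##.## => #  t=1,i=2
  [26] ##.#. => #  t=2,i=16
  [25] ##..# => .  t=2,i=7
  [24] ##... => .  t=0,i=6
  [23] #.### => .  t=1,i=3
  [22] #.##. => .  t=2,i=14
  [21] #.#.# => .  t=2,i=0
  [20] #.#.. => .  t=0,i=15
  [19] #..## => #  t=2,i=8
  [18] #..#. => #  t=0,i=12
  [17] #...# => #  t=6,i=4
  [16] #.... => #  t=0,i=0
  [15] .#### => .  t=1,i=8
  [14] .###. => #  t=0,i=4
  [13] .##.# => .  t=1,i=1
  [12] .##.. => #  t=5,i=9
  [11] .#.## => .  t=2,i=3
  [10] .#.#. => .  t=0,i=14
  [9] .#..# => #  t=0,i=11
  [8] .#... => .  t=0,i=16
  [7] ..### => #  t=0,i=3
  [6] ..##. => #  t=1,i=0
  [5] ..#.# => .  t=0,i=13
  [4] ..#.. => #  t=0,i=10
  [3] ...## => .  t=0,i=2
  [2] ...#. => #  t=0,i=9
  [1] ....# => #  t=0,i=1
  [0] ..... => .  t=3,i=2
  bits 11111100000011110101001011010110 = 4228862678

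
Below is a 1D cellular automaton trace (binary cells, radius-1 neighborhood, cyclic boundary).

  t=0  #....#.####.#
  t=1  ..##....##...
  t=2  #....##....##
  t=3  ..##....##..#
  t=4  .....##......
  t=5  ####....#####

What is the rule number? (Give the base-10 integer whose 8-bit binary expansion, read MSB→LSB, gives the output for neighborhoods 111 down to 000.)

129

  ### -> #   bit 7 = 1  t=0,i=8
  ##. -> .   bit 6 = 0  t=0,i=0
  #.# -> .   bit 5 = 0  t=0,i=6
  #.. -> .   bit 4 = 0  t=0,i=1
  .## -> .   bit 3 = 0  t=0,i=7
  .#. -> .   bit 2 = 0  t=0,i=5
  ..# -> .   bit 1 = 0  t=0,i=4
  ... -> #   bit 0 = 1  t=0,i=2
  bits 10000001 = 129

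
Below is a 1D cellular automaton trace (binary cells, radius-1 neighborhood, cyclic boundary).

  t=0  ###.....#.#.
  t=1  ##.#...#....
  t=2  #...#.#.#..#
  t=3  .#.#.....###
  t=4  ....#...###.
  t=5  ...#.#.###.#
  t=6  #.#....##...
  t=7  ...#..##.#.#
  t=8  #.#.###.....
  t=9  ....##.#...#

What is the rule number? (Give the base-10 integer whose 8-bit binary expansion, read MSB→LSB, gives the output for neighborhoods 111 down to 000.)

  nb ###: next=#  (t=0,i=1, bit7=1)
  nb ##.: next=.  (t=0,i=2, bit6=0)
  nb #.#: next=.  (t=0,i=9, bit5=0)
  nb #..: next=#  (t=0,i=3, bit4=1)
  nb .##: next=#  (t=0,i=0, bit3=1)
  nb .#.: next=.  (t=0,i=8, bit2=0)
  nb ..#: next=#  (t=0,i=7, bit1=1)
  nb ...: next=.  (t=0,i=4, bit0=0)
  bits 10011010 = 154

154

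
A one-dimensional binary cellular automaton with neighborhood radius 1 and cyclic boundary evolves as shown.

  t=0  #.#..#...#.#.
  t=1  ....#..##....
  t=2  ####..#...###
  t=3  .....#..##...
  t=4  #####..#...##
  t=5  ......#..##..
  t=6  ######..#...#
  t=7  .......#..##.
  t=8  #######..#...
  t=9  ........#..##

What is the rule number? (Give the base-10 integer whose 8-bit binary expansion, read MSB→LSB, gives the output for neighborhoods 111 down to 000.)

3

  ###|.  b7=0 t=2,i=0
  ##.|.  b6=0 t=1,i=8
  #.#|.  b5=0 t=0,i=1
  #..|.  b4=0 t=0,i=3
  .##|.  b3=0 t=1,i=7
  .#.|.  b2=0 t=0,i=0
  ..#|#  b1=1 t=0,i=4
  ...|#  b0=1 t=0,i=7
  bits 00000011 = 3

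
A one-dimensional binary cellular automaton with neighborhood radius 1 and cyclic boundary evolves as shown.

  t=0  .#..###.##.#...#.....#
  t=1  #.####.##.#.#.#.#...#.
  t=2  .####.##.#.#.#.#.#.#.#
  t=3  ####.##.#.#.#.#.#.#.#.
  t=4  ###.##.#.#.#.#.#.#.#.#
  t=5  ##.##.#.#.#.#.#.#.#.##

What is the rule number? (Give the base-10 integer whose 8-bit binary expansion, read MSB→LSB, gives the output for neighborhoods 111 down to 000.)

186

  nb ###: next=#  (t=0,i=5, bit7=1)
  nb ##.: next=.  (t=0,i=6, bit6=0)
  nb #.#: next=#  (t=0,i=0, bit5=1)
  nb #..: next=#  (t=0,i=2, bit4=1)
  nb .##: next=#  (t=0,i=4, bit3=1)
  nb .#.: next=.  (t=0,i=1, bit2=0)
  nb ..#: next=#  (t=0,i=3, bit1=1)
  nb ...: next=.  (t=0,i=13, bit0=0)
  bits 10111010 = 186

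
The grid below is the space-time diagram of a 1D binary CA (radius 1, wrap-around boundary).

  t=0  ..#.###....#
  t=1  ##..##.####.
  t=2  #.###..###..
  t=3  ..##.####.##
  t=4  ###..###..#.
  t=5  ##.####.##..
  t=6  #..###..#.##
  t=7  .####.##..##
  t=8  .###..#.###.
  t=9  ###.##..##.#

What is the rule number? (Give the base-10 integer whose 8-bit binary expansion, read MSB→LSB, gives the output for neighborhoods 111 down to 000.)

155

  ### -> #   bit 7 = 1  t=0,i=5
  ##. -> .   bit 6 = 0  t=0,i=6
  #.# -> .   bit 5 = 0  t=0,i=3
  #.. -> #   bit 4 = 1  t=0,i=0
  .## -> #   bit 3 = 1  t=0,i=4
  .#. -> .   bit 2 = 0  t=0,i=2
  ..# -> #   bit 1 = 1  t=0,i=1
  ... -> #   bit 0 = 1  t=0,i=8
  bits 10011011 = 155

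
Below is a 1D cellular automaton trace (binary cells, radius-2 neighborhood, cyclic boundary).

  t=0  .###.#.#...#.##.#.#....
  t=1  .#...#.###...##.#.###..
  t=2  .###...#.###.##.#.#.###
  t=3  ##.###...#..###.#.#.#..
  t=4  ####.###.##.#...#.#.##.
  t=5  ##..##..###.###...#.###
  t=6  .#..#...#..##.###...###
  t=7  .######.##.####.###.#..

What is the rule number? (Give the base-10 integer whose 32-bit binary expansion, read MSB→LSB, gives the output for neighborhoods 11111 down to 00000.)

  ##### -> #   bit 31 = 1  t=5,i=22
  ####. -> .   bit 30 = 0  t=4,i=2
  ###.# -> .   bit 29 = 0  t=0,i=3
  ###.. -> #   bit 28 = 1  t=1,i=9
  ##.## -> #   bit 27 = 1  t=2,i=0
  ##.#. -> .   bit 26 = 0  t=0,i=4
  ##..# -> .   bit 25 = 0  t=5,i=2
  ##... -> #   bit 24 = 1  t=1,i=10
  #.### -> #   bit 23 = 1  t=1,i=7
  #.##. -> #   bit 22 = 1  t=0,i=13
  #.#.# -> #   bit 21 = 1  t=0,i=5
  #.#.. -> #   bit 20 = 1  t=0,i=7
  #..## -> .   bit 19 = 0  t=3,i=11
  #..#. -> #   bit 18 = 1  t=6,i=3
  #...# -> #   bit 17 = 1  t=0,i=9
  #.... -> #   bit 16 = 1  t=0,i=20
  .#### -> #   bit 15 = 1  t=4,i=1
  .###. -> .   bit 14 = 0  t=0,i=2
  .##.# -> #   bit 13 = 1  t=0,i=14
  .##.. -> .   bit 12 = 0  t=5,i=5
  .#.## -> .   bit 11 = 0  t=0,i=12
  .#.#. -> .   bit 10 = 0  t=0,i=6
  .#..# -> #   bit 9 = 1  t=3,i=10
  .#... -> #   bit 8 = 1  t=0,i=8
  ..### -> #   bit 7 = 1  t=0,i=1
  ..##. -> #   bit 6 = 1  t=1,i=13
  ..#.# -> .   bit 5 = 0  t=0,i=11
  ..#.. -> #   bit 4 = 1  t=1,i=1
  ...## -> .   bit 3 = 0  t=0,i=0
  ...#. -> .   bit 2 = 0  t=0,i=10
  ....# -> .   bit 1 = 0  t=0,i=22
  ..... -> .   bit 0 = 0  t=0,i=21
  bits 10011001111101111010001111010000 = 2583143376

2583143376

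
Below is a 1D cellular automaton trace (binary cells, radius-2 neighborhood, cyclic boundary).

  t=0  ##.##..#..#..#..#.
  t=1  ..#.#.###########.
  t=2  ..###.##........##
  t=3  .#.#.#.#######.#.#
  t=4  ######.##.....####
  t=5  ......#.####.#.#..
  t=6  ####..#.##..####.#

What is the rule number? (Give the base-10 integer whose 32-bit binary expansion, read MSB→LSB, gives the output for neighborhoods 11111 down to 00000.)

  nb #####: next=.  (t=1,i=8, bit31=0)
  nb ####.: next=.  (t=1,i=15, bit30=0)
  nb ###.#: next=.  (t=2,i=4, bit29=0)
  nb ###..: next=#  (t=1,i=16, bit28=1)
  nb ##.##: next=#  (t=0,i=2, bit27=1)
  nb ##.#.: next=#  (t=3,i=14, bit26=1)
  nb ##..#: next=.  (t=0,i=5, bit25=0)
  nb ##...: next=#  (t=1,i=17, bit24=1)
  nb #.###: next=#  (t=1,i=6, bit23=1)
  nb #.##.: next=.  (t=0,i=0, bit22=0)
  nb #.#.#: next=#  (t=1,i=4, bit21=1)
  nb #.#..: next=#  (t=5,i=15, bit20=1)
  nb #..##: next=#  (t=2,i=1, bit19=1)
  nb #..#.: next=#  (t=0,i=6, bit18=1)
  nb #...#: next=.  (t=1,i=0, bit17=0)
  nb #....: next=#  (t=2,i=9, bit16=1)
  nb .####: next=#  (t=1,i=7, bit15=1)
  nb .###.: next=#  (t=2,i=3, bit14=1)
  nb .##.#: next=.  (t=0,i=1, bit13=0)
  nb .##..: next=#  (t=0,i=4, bit12=1)
  nb .#.##: next=.  (t=0,i=17, bit11=0)
  nb .#.#.: next=#  (t=1,i=3, bit10=1)
  nb .#..#: next=#  (t=0,i=8, bit9=1)
  nb .#...: next=.  (t=5,i=16, bit8=0)
  nb ..###: next=.  (t=2,i=2, bit7=0)
  nb ..##.: next=.  (t=2,i=16, bit6=0)
  nb ..#.#: next=#  (t=0,i=16, bit5=1)
  nb ..#..: next=#  (t=0,i=7, bit4=1)
  nb ...##: next=#  (t=2,i=15, bit3=1)
  nb ...#.: next=.  (t=1,i=1, bit2=0)
  nb ....#: next=.  (t=2,i=14, bit1=0)
  nb .....: next=#  (t=2,i=10, bit0=1)
  bits 00011101101111011101011000111001 = 498980409

498980409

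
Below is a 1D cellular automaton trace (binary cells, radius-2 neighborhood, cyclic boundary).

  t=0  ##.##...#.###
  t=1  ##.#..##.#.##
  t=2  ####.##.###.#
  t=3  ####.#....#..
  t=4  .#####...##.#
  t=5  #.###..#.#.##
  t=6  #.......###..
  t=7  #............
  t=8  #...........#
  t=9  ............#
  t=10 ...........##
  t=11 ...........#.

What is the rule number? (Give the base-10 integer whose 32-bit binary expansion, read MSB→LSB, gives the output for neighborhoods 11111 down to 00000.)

  #####|#  b31=1 t=0,i=12
  ####.|#  b30=1 t=0,i=0
  ###.#|#  b29=1 t=0,i=1
  ###..|.  b28=0 t=4,i=5
  ##.##|.  b27=0 t=0,i=2
  ##.#.|#  b26=1 t=1,i=2
  ##..#|.  b25=0 t=5,i=5
  ##...|.  b24=0 t=0,i=5
  #.###|.  b23=0 t=0,i=10
  #.##.|#  b22=1 t=0,i=3
  #.#.#|#  b21=1 t=1,i=9
  #.#..|#  b20=1 t=1,i=3
  #..##|#  b19=1 t=1,i=5
  #..#.|.  b18=0 t=5,i=6
  #...#|#  b17=1 t=0,i=6
  #....|.  b16=0 t=3,i=7
  .####|#  b15=1 t=0,i=11
  .###.|.  b14=0 t=2,i=9
  .##.#|.  b13=0 t=1,i=7
  .##..|.  b12=0 t=0,i=4
  .#.##|#  b11=1 t=0,i=9
  .#.#.|#  b10=1 t=5,i=8
  .#..#|.  b9=0 t=1,i=4
  .#...|.  b8=0 t=3,i=6
  ..###|.  b7=0 t=3,i=0
  ..##.|#  b6=1 t=1,i=6
  ..#.#|.  b5=0 t=0,i=8
  ..#..|#  b4=1 t=3,i=10
  ...##|.  b3=0 t=4,i=8
  ...#.|#  b2=1 t=0,i=7
  ....#|.  b1=0 t=3,i=8
  .....|.  b0=0 t=6,i=3
  bits 11100100011110101000110001010100 = 3833236564

3833236564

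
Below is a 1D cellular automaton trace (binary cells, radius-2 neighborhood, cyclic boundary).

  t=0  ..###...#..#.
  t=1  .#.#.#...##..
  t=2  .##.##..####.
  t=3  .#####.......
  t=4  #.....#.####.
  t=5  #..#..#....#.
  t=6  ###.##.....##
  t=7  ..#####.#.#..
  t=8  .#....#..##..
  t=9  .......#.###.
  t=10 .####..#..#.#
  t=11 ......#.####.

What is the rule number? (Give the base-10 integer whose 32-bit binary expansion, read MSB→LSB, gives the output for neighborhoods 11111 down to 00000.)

  nb #####: next=.  (t=3,i=3, bit31=0)
  nb ####.: next=.  (t=2,i=10, bit30=0)
  nb ###.#: next=#  (t=4,i=11, bit29=1)
  nb ###..: next=.  (t=0,i=4, bit28=0)
  nb ##.##: next=#  (t=2,i=3, bit27=1)
  nb ##.#.: next=.  (t=4,i=12, bit26=0)
  nb ##..#: next=.  (t=2,i=6, bit25=0)
  nb ##...: next=#  (t=0,i=5, bit24=1)
  nb #.###: next=.  (t=4,i=8, bit23=0)
  nb #.##.: next=#  (t=2,i=4, bit22=1)
  nb #.#.#: next=.  (t=1,i=3, bit21=0)
  nb #.#..: next=#  (t=1,i=5, bit20=1)
  nb #..##: next=.  (t=2,i=0, bit19=0)
  nb #..#.: next=#  (t=0,i=10, bit18=1)
  nb #...#: next=.  (t=0,i=0, bit17=0)
  nb #....: next=.  (t=3,i=7, bit16=0)
  nb .####: next=.  (t=2,i=9, bit15=0)
  nb .###.: next=#  (t=0,i=3, bit14=1)
  nb .##.#: next=#  (t=2,i=2, bit13=1)
  nb .##..: next=#  (t=1,i=10, bit12=1)
  nb .#.##: next=.  (t=4,i=7, bit11=0)
  nb .#.#.: next=#  (t=1,i=2, bit10=1)
  nb .#..#: next=#  (t=0,i=9, bit9=1)
  nb .#...: next=.  (t=0,i=12, bit8=0)
  nb ..###: next=.  (t=0,i=2, bit7=0)
  nb ..##.: next=#  (t=1,i=9, bit6=1)
  nb ..#.#: next=#  (t=1,i=1, bit5=1)
  nb ..#..: next=.  (t=0,i=8, bit4=0)
  nb ...##: next=#  (t=0,i=1, bit3=1)
  nb ...#.: next=.  (t=0,i=7, bit2=0)
  nb ....#: next=.  (t=3,i=12, bit1=0)
  nb .....: next=#  (t=3,i=8, bit0=1)
  bits 00101001010101000111011001101001 = 693401193

693401193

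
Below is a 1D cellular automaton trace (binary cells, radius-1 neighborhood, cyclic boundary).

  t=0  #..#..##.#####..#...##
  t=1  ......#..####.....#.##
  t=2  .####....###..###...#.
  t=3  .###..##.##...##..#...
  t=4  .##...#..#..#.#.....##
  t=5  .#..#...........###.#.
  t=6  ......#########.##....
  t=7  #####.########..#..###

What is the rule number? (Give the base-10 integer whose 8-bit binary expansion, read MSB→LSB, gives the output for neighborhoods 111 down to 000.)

  ### -> #   bit 7 = 1  t=0,i=10
  ##. -> .   bit 6 = 0  t=0,i=0
  #.# -> .   bit 5 = 0  t=0,i=8
  #.. -> .   bit 4 = 0  t=0,i=1
  .## -> #   bit 3 = 1  t=0,i=6
  .#. -> .   bit 2 = 0  t=0,i=3
  ..# -> .   bit 1 = 0  t=0,i=2
  ... -> #   bit 0 = 1  t=0,i=18
  bits 10001001 = 137

137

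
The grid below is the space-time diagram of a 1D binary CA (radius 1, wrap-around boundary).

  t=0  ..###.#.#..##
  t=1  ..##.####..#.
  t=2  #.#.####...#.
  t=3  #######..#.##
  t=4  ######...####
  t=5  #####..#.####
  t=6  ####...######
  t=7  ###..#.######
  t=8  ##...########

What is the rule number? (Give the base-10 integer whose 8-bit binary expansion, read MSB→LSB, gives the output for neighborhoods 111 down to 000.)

  [7] ### => #  t=0,i=3
  [6] ##. => .  t=0,i=4
  [5] #.# => #  t=0,i=5
  [4] #.. => .  t=0,i=0
  [3] .## => #  t=0,i=2
  [2] .#. => #  t=0,i=6
  [1] ..# => .  t=0,i=1
  [0] ... => #  t=1,i=0
  bits 10101101 = 173

173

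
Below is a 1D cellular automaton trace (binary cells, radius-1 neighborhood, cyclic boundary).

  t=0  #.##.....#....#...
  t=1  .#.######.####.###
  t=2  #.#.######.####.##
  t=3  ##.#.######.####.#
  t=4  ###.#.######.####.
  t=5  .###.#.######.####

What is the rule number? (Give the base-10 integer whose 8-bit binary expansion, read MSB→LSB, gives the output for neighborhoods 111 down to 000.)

243

  nb ###: next=#  (t=1,i=4, bit7=1)
  nb ##.: next=#  (t=0,i=3, bit6=1)
  nb #.#: next=#  (t=0,i=1, bit5=1)
  nb #..: next=#  (t=0,i=4, bit4=1)
  nb .##: next=.  (t=0,i=2, bit3=0)
  nb .#.: next=.  (t=0,i=0, bit2=0)
  nb ..#: next=#  (t=0,i=8, bit1=1)
  nb ...: next=#  (t=0,i=5, bit0=1)
  bits 11110011 = 243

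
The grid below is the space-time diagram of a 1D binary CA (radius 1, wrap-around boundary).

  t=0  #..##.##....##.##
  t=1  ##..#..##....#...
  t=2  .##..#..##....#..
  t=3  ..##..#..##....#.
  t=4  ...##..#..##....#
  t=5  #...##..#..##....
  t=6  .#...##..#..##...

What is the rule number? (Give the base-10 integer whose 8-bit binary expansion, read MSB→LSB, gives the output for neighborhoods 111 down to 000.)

80

  nb ###: next=.  (t=0,i=16, bit7=0)
  nb ##.: next=#  (t=0,i=0, bit6=1)
  nb #.#: next=.  (t=0,i=5, bit5=0)
  nb #..: next=#  (t=0,i=1, bit4=1)
  nb .##: next=.  (t=0,i=3, bit3=0)
  nb .#.: next=.  (t=1,i=4, bit2=0)
  nb ..#: next=.  (t=0,i=2, bit1=0)
  nb ...: next=.  (t=0,i=9, bit0=0)
  bits 01010000 = 80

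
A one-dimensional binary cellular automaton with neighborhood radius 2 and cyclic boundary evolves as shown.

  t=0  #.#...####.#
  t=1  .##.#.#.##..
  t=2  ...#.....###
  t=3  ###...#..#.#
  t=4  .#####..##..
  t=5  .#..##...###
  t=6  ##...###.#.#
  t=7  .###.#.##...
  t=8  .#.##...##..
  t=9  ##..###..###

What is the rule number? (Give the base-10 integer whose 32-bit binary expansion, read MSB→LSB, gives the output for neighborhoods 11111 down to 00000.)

1964380325

  nb #####: next=.  (t=4,i=3, bit31=0)
  nb ####.: next=#  (t=0,i=8, bit30=1)
  nb ###.#: next=#  (t=0,i=9, bit29=1)
  nb ###..: next=#  (t=2,i=11, bit28=1)
  nb ##.##: next=.  (t=0,i=10, bit27=0)
  nb ##.#.: next=#  (t=0,i=1, bit26=1)
  nb ##..#: next=.  (t=4,i=6, bit25=0)
  nb ##...: next=#  (t=1,i=10, bit24=1)
  nb #.###: next=.  (t=3,i=11, bit23=0)
  nb #.##.: next=.  (t=0,i=11, bit22=0)
  nb #.#.#: next=.  (t=1,i=4, bit21=0)
  nb #.#..: next=#  (t=0,i=2, bit20=1)
  nb #..##: next=.  (t=4,i=7, bit19=0)
  nb #..#.: next=#  (t=3,i=8, bit18=1)
  nb #...#: next=#  (t=0,i=4, bit17=1)
  nb #....: next=.  (t=2,i=5, bit16=0)
  nb .####: next=.  (t=0,i=7, bit15=0)
  nb .###.: next=.  (t=2,i=10, bit14=0)
  nb .##.#: next=.  (t=0,i=0, bit13=0)
  nb .##..: next=#  (t=1,i=9, bit12=1)
  nb .#.##: next=.  (t=1,i=7, bit11=0)
  nb .#.#.: next=.  (t=1,i=5, bit10=0)
  nb .#..#: next=.  (t=3,i=7, bit9=0)
  nb .#...: next=.  (t=0,i=3, bit8=0)
  nb ..###: next=#  (t=0,i=6, bit7=1)
  nb ..##.: next=.  (t=1,i=1, bit6=0)
  nb ..#.#: next=#  (t=3,i=9, bit5=1)
  nb ..#..: next=.  (t=2,i=3, bit4=0)
  nb ...##: next=.  (t=0,i=5, bit3=0)
  nb ...#.: next=#  (t=2,i=2, bit2=1)
  nb ....#: next=.  (t=2,i=7, bit1=0)
  nb .....: next=#  (t=2,i=6, bit0=1)
  bits 01110101000101100001000010100101 = 1964380325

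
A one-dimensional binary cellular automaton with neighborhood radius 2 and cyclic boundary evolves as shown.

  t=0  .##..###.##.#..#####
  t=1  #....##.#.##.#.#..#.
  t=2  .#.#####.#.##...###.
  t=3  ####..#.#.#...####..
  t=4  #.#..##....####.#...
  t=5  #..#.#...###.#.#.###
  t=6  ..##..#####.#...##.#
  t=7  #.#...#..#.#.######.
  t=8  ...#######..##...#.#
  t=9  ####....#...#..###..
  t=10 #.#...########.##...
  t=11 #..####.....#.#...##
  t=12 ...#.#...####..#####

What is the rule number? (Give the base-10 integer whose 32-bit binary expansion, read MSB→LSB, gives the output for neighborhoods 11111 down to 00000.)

  nb #####: next=.  (t=0,i=17, bit31=0)
  nb ####.: next=#  (t=0,i=18, bit30=1)
  nb ###.#: next=.  (t=0,i=7, bit29=0)
  nb ###..: next=.  (t=2,i=18, bit28=0)
  nb ##.##: next=#  (t=0,i=0, bit27=1)
  nb ##.#.: next=#  (t=0,i=11, bit26=1)
  nb ##..#: next=.  (t=0,i=3, bit25=0)
  nb ##...: next=.  (t=2,i=13, bit24=0)
  nb #.###: next=#  (t=2,i=3, bit23=1)
  nb #.##.: next=.  (t=0,i=1, bit22=0)
  nb #.#.#: next=.  (t=1,i=8, bit21=0)
  nb #.#..: next=.  (t=0,i=12, bit20=0)
  nb #..##: next=.  (t=0,i=4, bit19=0)
  nb #..#.: next=#  (t=1,i=17, bit18=1)
  nb #...#: next=#  (t=2,i=14, bit17=1)
  nb #....: next=.  (t=1,i=2, bit16=0)
  nb .####: next=.  (t=0,i=16, bit15=0)
  nb .###.: next=#  (t=0,i=6, bit14=1)
  nb .##.#: next=#  (t=0,i=10, bit13=1)
  nb .##..: next=.  (t=0,i=2, bit12=0)
  nb .#.##: next=#  (t=1,i=9, bit11=1)
  nb .#.#.: next=.  (t=1,i=14, bit10=0)
  nb .#..#: next=#  (t=0,i=13, bit9=1)
  nb .#...: next=#  (t=1,i=1, bit8=1)
  nb ..###: next=#  (t=0,i=5, bit7=1)
  nb ..##.: next=#  (t=1,i=5, bit6=1)
  nb ..#.#: next=#  (t=1,i=18, bit5=1)
  nb ..#..: next=#  (t=7,i=6, bit4=1)
  nb ...##: next=#  (t=1,i=4, bit3=1)
  nb ...#.: next=#  (t=4,i=19, bit2=1)
  nb ....#: next=#  (t=1,i=3, bit1=1)
  nb .....: next=#  (t=11,i=9, bit0=1)
  bits 01001100100001100110101111111111 = 1283877887

1283877887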